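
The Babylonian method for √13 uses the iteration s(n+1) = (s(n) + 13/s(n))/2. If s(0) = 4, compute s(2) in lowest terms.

s(1) = (4 + 13/4)/2 = 29/8.
s(2) = (29/8 + 13/(29/8))/2 = 1673/464.

1673/464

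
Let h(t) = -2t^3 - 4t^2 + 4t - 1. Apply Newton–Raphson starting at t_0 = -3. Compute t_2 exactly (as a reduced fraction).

-254857/91559

h'(t) = -6t^2 - 8t + 4.
h(-3) = 5, h'(-3) = -26, so t_1 = (-3) - 5/(-26) = -73/26.
h(-73/26) = 4425/8788, h'(-73/26) = -7043/338, so t_2 = (-73/26) - (4425/8788)/(-7043/338) = -254857/91559.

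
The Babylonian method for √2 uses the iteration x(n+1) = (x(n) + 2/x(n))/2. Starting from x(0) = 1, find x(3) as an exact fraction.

x(1) = (1 + 2/1)/2 = 3/2.
x(2) = (3/2 + 2/(3/2))/2 = 17/12.
x(3) = (17/12 + 2/(17/12))/2 = 577/408.

577/408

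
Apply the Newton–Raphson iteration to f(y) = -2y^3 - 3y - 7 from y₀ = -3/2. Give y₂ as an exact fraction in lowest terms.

f'(y) = -6y^2 - 3.
f(-3/2) = 17/4, f'(-3/2) = -33/2, so y₁ = (-3/2) - (17/4)/(-33/2) = -41/33.
f(-41/33) = 20230/35937, f'(-41/33) = -4451/363, so y₂ = (-41/33) - (20230/35937)/(-4451/363) = -527243/440649.

-527243/440649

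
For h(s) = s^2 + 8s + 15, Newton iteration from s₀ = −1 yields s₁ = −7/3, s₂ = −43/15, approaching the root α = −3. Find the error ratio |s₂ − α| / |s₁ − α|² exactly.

3/10

s₁ − α = −7/3 − (−3) = −7/3 + 3 = 2/3, so |s₁ − α| = 2/3.
s₂ − α = −43/15 − (−3) = −43/15 + 3 = 2/15, so |s₂ − α| = 2/15.
|s₁ − α|² = 4/9.
Ratio = (2/15) / (4/9) = 3/10.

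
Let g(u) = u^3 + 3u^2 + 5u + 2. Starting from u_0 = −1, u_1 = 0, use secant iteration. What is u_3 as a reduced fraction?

−18/31

g(−1) = −1, g(0) = 2. u_2 = 0 − 2·(0 − (−1))/(2 − (−1)) = −2/3.
g(0) = 2, g(−2/3) = −8/27. u_3 = (−2/3) − (−8/27)·((−2/3) − 0)/((−8/27) − 2) = −18/31.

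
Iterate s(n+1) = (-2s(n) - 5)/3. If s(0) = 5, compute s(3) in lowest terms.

-25/9

s(1) = (-2·5 - 5)/3 = -5.
s(2) = (-2·(-5) - 5)/3 = 5/3.
s(3) = (-2·(5/3) - 5)/3 = -25/9.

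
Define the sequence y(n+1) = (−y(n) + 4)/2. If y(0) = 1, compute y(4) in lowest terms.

y(1) = (−1 + 4)/2 = 3/2.
y(2) = (−(3/2) + 4)/2 = 5/4.
y(3) = (−(5/4) + 4)/2 = 11/8.
y(4) = (−(11/8) + 4)/2 = 21/16.

21/16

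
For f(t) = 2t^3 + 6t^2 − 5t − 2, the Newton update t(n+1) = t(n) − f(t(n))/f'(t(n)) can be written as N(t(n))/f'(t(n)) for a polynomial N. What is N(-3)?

−52

f'(t) = 6t^2 + 12t − 5.
N(t) = t·f'(t) − f(t) = t·(6t^2 + 12t − 5) − (2t^3 + 6t^2 − 5t − 2) = 4t^3 + 6t^2 + 2.
N(-3) = −52.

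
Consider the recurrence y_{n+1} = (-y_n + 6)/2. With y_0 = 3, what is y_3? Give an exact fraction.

y_1 = (-3 + 6)/2 = 3/2.
y_2 = (-(3/2) + 6)/2 = 9/4.
y_3 = (-(9/4) + 6)/2 = 15/8.

15/8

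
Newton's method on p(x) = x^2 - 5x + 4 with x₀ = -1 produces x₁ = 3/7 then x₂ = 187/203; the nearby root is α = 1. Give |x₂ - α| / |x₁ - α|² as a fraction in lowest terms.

x₁ - α = 3/7 - 1 = -4/7, so |x₁ - α| = 4/7.
x₂ - α = 187/203 - 1 = -16/203, so |x₂ - α| = 16/203.
|x₁ - α|² = 16/49.
Ratio = (16/203) / (16/49) = 7/29.

7/29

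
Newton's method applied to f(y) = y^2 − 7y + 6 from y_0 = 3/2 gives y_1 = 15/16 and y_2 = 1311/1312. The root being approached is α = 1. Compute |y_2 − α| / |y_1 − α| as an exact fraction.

1/82

y_1 − α = 15/16 − 1 = −1/16, so |y_1 − α| = 1/16.
y_2 − α = 1311/1312 − 1 = −1/1312, so |y_2 − α| = 1/1312.
Ratio = (1/1312) / (1/16) = 1/82.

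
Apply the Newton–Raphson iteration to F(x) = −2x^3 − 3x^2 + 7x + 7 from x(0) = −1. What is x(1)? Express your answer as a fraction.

F'(x) = −6x^2 − 6x + 7.
F(−1) = −1, F'(−1) = 7, so x(1) = (−1) − (−1)/7 = −6/7.

−6/7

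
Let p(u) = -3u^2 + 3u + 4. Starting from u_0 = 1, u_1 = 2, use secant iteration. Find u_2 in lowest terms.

5/3

p(1) = 4, p(2) = -2. u_2 = 2 - (-2)·(2 - 1)/((-2) - 4) = 5/3.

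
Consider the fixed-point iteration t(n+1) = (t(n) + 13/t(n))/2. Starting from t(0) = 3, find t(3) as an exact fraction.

14159/3927

t(1) = (3 + 13/3)/2 = 11/3.
t(2) = (11/3 + 13/(11/3))/2 = 119/33.
t(3) = (119/33 + 13/(119/33))/2 = 14159/3927.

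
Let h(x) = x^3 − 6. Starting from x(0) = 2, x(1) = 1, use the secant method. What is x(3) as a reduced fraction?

522/277

h(2) = 2, h(1) = −5. x(2) = 1 − (−5)·(1 − 2)/((−5) − 2) = 12/7.
h(1) = −5, h(12/7) = −330/343. x(3) = (12/7) − (−330/343)·((12/7) − 1)/((−330/343) − (−5)) = 522/277.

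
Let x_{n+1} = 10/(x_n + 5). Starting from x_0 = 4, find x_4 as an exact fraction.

146/95

x_1 = 10/(4 + 5) = 10/9.
x_2 = 10/(10/9 + 5) = 18/11.
x_3 = 10/(18/11 + 5) = 110/73.
x_4 = 10/(110/73 + 5) = 146/95.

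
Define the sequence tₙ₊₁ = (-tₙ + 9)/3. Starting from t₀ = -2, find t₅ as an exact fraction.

551/243

t₁ = (-(-2) + 9)/3 = 11/3.
t₂ = (-(11/3) + 9)/3 = 16/9.
t₃ = (-(16/9) + 9)/3 = 65/27.
t₄ = (-(65/27) + 9)/3 = 178/81.
t₅ = (-(178/81) + 9)/3 = 551/243.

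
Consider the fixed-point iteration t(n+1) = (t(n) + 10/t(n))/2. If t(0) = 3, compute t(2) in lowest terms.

721/228

t(1) = (3 + 10/3)/2 = 19/6.
t(2) = (19/6 + 10/(19/6))/2 = 721/228.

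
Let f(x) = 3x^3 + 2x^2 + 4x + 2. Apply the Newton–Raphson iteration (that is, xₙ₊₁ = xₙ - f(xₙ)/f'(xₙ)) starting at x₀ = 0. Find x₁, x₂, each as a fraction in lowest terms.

f'(x) = 9x^2 + 4x + 4.
f(0) = 2, f'(0) = 4, so x₁ = 0 - 2/4 = -1/2.
f(-1/2) = 1/8, f'(-1/2) = 17/4, so x₂ = (-1/2) - (1/8)/(17/4) = -9/17.

x₁ = -1/2, x₂ = -9/17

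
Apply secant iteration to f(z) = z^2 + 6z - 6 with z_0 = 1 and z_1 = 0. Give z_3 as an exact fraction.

f(1) = 1, f(0) = -6. z_2 = 0 - (-6)·(0 - 1)/((-6) - 1) = 6/7.
f(0) = -6, f(6/7) = -6/49. z_3 = (6/7) - (-6/49)·((6/7) - 0)/((-6/49) - (-6)) = 7/8.

7/8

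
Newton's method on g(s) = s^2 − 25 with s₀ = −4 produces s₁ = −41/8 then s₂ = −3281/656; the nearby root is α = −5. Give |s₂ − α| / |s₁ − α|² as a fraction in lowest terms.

s₁ − α = −41/8 − (−5) = −41/8 + 5 = −1/8, so |s₁ − α| = 1/8.
s₂ − α = −3281/656 − (−5) = −3281/656 + 5 = −1/656, so |s₂ − α| = 1/656.
|s₁ − α|² = 1/64.
Ratio = (1/656) / (1/64) = 4/41.

4/41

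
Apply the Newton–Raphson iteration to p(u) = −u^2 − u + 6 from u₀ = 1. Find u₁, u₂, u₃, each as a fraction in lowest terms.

u₁ = 7/3, u₂ = 103/51, u₃ = 26215/13107

p'(u) = −2u − 1.
p(1) = 4, p'(1) = −3, so u₁ = 1 − 4/(−3) = 7/3.
p(7/3) = −16/9, p'(7/3) = −17/3, so u₂ = (7/3) − (−16/9)/(−17/3) = 103/51.
p(103/51) = −256/2601, p'(103/51) = −257/51, so u₃ = (103/51) − (−256/2601)/(−257/51) = 26215/13107.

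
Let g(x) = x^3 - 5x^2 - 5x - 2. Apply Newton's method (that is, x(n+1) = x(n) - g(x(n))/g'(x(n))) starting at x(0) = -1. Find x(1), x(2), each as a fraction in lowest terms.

g'(x) = 3x^2 - 10x - 5.
g(-1) = -3, g'(-1) = 8, so x(1) = (-1) - (-3)/8 = -5/8.
g(-5/8) = -549/512, g'(-5/8) = 155/64, so x(2) = (-5/8) - (-549/512)/(155/64) = -113/620.

x(1) = -5/8, x(2) = -113/620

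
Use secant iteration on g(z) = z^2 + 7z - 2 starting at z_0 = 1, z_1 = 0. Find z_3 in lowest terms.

8/29

g(1) = 6, g(0) = -2. z_2 = 0 - (-2)·(0 - 1)/((-2) - 6) = 1/4.
g(0) = -2, g(1/4) = -3/16. z_3 = (1/4) - (-3/16)·((1/4) - 0)/((-3/16) - (-2)) = 8/29.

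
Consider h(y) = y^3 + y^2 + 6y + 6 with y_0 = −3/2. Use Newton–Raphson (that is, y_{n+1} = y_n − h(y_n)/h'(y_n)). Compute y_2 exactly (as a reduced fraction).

h'(y) = 3y^2 + 2y + 6.
h(−3/2) = −33/8, h'(−3/2) = 39/4, so y_1 = (−3/2) − (−33/8)/(39/4) = −14/13.
h(−14/13) = −1210/2197, h'(−14/13) = 1238/169, so y_2 = (−14/13) − (−1210/2197)/(1238/169) = −8061/8047.

−8061/8047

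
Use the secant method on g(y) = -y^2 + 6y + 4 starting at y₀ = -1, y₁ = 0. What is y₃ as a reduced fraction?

-14/23

g(-1) = -3, g(0) = 4. y₂ = 0 - 4·(0 - (-1))/(4 - (-3)) = -4/7.
g(0) = 4, g(-4/7) = 12/49. y₃ = (-4/7) - (12/49)·((-4/7) - 0)/((12/49) - 4) = -14/23.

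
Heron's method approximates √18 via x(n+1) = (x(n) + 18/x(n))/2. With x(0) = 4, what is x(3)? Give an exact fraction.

x(1) = (4 + 18/4)/2 = 17/4.
x(2) = (17/4 + 18/(17/4))/2 = 577/136.
x(3) = (577/136 + 18/(577/136))/2 = 665857/156944.

665857/156944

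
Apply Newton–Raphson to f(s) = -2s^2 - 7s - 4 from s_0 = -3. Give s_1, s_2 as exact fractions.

s_1 = -14/5, s_2 = -292/105

f'(s) = -4s - 7.
f(-3) = -1, f'(-3) = 5, so s_1 = (-3) - (-1)/5 = -14/5.
f(-14/5) = -2/25, f'(-14/5) = 21/5, so s_2 = (-14/5) - (-2/25)/(21/5) = -292/105.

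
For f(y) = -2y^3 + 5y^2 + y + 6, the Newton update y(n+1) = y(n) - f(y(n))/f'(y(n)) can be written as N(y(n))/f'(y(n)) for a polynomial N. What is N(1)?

-5

f'(y) = -6y^2 + 10y + 1.
N(y) = y·f'(y) - f(y) = y·(-6y^2 + 10y + 1) - (-2y^3 + 5y^2 + y + 6) = -4y^3 + 5y^2 - 6.
N(1) = -5.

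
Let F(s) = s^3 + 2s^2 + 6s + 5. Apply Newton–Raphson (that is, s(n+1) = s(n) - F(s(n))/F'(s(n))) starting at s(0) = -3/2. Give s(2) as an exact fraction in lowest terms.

F'(s) = 3s^2 + 4s + 6.
F(-3/2) = -23/8, F'(-3/2) = 27/4, so s(1) = (-3/2) - (-23/8)/(27/4) = -29/27.
F(-29/27) = -7406/19683, F'(-29/27) = 1255/243, so s(2) = (-29/27) - (-7406/19683)/(1255/243) = -101779/101655.

-101779/101655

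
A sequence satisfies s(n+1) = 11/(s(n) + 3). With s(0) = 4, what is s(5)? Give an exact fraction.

9581/4516

s(1) = 11/(4 + 3) = 11/7.
s(2) = 11/(11/7 + 3) = 77/32.
s(3) = 11/(77/32 + 3) = 352/173.
s(4) = 11/(352/173 + 3) = 1903/871.
s(5) = 11/(1903/871 + 3) = 9581/4516.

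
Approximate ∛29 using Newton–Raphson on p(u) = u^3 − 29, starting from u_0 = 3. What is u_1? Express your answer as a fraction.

83/27

p'(u) = 3u^2.
p(3) = −2, p'(3) = 27, so u_1 = 3 − (−2)/27 = 83/27.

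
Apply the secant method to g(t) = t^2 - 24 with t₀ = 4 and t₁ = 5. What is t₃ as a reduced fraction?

g(4) = -8, g(5) = 1. t₂ = 5 - 1·(5 - 4)/(1 - (-8)) = 44/9.
g(5) = 1, g(44/9) = -8/81. t₃ = (44/9) - (-8/81)·((44/9) - 5)/((-8/81) - 1) = 436/89.

436/89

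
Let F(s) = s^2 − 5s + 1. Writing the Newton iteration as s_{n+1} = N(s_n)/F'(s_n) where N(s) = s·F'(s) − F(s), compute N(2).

F'(s) = 2s − 5.
N(s) = s·F'(s) − F(s) = s·(2s − 5) − (s^2 − 5s + 1) = s^2 − 1.
N(2) = 3.

3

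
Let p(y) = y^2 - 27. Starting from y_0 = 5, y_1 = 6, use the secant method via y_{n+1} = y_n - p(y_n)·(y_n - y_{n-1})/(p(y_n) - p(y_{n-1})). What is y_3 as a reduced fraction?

213/41

p(5) = -2, p(6) = 9. y_2 = 6 - 9·(6 - 5)/(9 - (-2)) = 57/11.
p(6) = 9, p(57/11) = -18/121. y_3 = (57/11) - (-18/121)·((57/11) - 6)/((-18/121) - 9) = 213/41.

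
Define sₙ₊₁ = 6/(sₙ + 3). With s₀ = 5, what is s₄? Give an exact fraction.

s₁ = 6/(5 + 3) = 3/4.
s₂ = 6/(3/4 + 3) = 8/5.
s₃ = 6/(8/5 + 3) = 30/23.
s₄ = 6/(30/23 + 3) = 46/33.

46/33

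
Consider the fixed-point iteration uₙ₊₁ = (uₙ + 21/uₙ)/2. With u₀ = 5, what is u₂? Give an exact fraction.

u₁ = (5 + 21/5)/2 = 23/5.
u₂ = (23/5 + 21/(23/5))/2 = 527/115.

527/115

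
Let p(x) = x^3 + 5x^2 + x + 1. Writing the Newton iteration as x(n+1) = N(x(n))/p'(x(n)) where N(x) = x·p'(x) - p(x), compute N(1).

6

p'(x) = 3x^2 + 10x + 1.
N(x) = x·p'(x) - p(x) = x·(3x^2 + 10x + 1) - (x^3 + 5x^2 + x + 1) = 2x^3 + 5x^2 - 1.
N(1) = 6.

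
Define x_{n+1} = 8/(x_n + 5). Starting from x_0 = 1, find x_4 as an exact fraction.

952/747

x_1 = 8/(1 + 5) = 4/3.
x_2 = 8/(4/3 + 5) = 24/19.
x_3 = 8/(24/19 + 5) = 152/119.
x_4 = 8/(152/119 + 5) = 952/747.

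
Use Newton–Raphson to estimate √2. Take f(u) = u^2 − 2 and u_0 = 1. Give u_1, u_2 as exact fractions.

f'(u) = 2u.
f(1) = −1, f'(1) = 2, so u_1 = 1 − (−1)/2 = 3/2.
f(3/2) = 1/4, f'(3/2) = 3, so u_2 = (3/2) − (1/4)/3 = 17/12.

u_1 = 3/2, u_2 = 17/12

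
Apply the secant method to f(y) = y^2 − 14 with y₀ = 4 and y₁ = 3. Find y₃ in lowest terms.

f(4) = 2, f(3) = −5. y₂ = 3 − (−5)·(3 − 4)/((−5) − 2) = 26/7.
f(3) = −5, f(26/7) = −10/49. y₃ = (26/7) − (−10/49)·((26/7) − 3)/((−10/49) − (−5)) = 176/47.

176/47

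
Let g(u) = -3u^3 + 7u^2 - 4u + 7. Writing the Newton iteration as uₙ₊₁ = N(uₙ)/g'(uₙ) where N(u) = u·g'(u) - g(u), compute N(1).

-6

g'(u) = -9u^2 + 14u - 4.
N(u) = u·g'(u) - g(u) = u·(-9u^2 + 14u - 4) - (-3u^3 + 7u^2 - 4u + 7) = -6u^3 + 7u^2 - 7.
N(1) = -6.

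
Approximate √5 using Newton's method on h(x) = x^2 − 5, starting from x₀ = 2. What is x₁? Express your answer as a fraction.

9/4

h'(x) = 2x.
h(2) = −1, h'(2) = 4, so x₁ = 2 − (−1)/4 = 9/4.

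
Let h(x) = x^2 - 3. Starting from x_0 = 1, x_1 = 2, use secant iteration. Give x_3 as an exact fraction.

19/11

h(1) = -2, h(2) = 1. x_2 = 2 - 1·(2 - 1)/(1 - (-2)) = 5/3.
h(2) = 1, h(5/3) = -2/9. x_3 = (5/3) - (-2/9)·((5/3) - 2)/((-2/9) - 1) = 19/11.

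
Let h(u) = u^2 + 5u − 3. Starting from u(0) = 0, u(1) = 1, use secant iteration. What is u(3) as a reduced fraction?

h(0) = −3, h(1) = 3. u(2) = 1 − 3·(1 − 0)/(3 − (−3)) = 1/2.
h(1) = 3, h(1/2) = −1/4. u(3) = (1/2) − (−1/4)·((1/2) − 1)/((−1/4) − 3) = 7/13.

7/13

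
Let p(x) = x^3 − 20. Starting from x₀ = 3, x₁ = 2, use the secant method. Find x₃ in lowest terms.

p(3) = 7, p(2) = −12. x₂ = 2 − (−12)·(2 − 3)/((−12) − 7) = 50/19.
p(2) = −12, p(50/19) = −12180/6859. x₃ = (50/19) − (−12180/6859)·((50/19) − 2)/((−12180/6859) − (−12)) = 1335/487.

1335/487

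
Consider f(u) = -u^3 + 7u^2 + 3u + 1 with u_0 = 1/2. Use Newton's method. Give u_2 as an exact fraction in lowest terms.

-49633/189847

f'(u) = -3u^2 + 14u + 3.
f(1/2) = 33/8, f'(1/2) = 37/4, so u_1 = (1/2) - (33/8)/(37/4) = 2/37.
f(2/37) = 59895/50653, f'(2/37) = 5131/1369, so u_2 = (2/37) - (59895/50653)/(5131/1369) = -49633/189847.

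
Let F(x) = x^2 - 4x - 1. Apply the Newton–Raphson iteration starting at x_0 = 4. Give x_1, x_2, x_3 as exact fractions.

x_1 = 17/4, x_2 = 305/72, x_3 = 98209/23184

F'(x) = 2x - 4.
F(4) = -1, F'(4) = 4, so x_1 = 4 - (-1)/4 = 17/4.
F(17/4) = 1/16, F'(17/4) = 9/2, so x_2 = (17/4) - (1/16)/(9/2) = 305/72.
F(305/72) = 1/5184, F'(305/72) = 161/36, so x_3 = (305/72) - (1/5184)/(161/36) = 98209/23184.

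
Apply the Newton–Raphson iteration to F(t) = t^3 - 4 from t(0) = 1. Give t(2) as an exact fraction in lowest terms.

5/3

F'(t) = 3t^2.
F(1) = -3, F'(1) = 3, so t(1) = 1 - (-3)/3 = 2.
F(2) = 4, F'(2) = 12, so t(2) = 2 - 4/12 = 5/3.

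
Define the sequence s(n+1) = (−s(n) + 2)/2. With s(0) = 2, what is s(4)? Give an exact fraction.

s(1) = (−2 + 2)/2 = 0.
s(2) = (−0 + 2)/2 = 1.
s(3) = (−1 + 2)/2 = 1/2.
s(4) = (−(1/2) + 2)/2 = 3/4.

3/4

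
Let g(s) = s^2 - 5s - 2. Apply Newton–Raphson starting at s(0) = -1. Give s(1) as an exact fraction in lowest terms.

-3/7

g'(s) = 2s - 5.
g(-1) = 4, g'(-1) = -7, so s(1) = (-1) - 4/(-7) = -3/7.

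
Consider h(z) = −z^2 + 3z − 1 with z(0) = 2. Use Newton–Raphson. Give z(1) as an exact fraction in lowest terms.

h'(z) = −2z + 3.
h(2) = 1, h'(2) = −1, so z(1) = 2 − 1/(−1) = 3.

3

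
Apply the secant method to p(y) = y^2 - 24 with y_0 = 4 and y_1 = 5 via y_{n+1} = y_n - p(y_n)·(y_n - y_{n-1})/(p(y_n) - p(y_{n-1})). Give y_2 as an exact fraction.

44/9

p(4) = -8, p(5) = 1. y_2 = 5 - 1·(5 - 4)/(1 - (-8)) = 44/9.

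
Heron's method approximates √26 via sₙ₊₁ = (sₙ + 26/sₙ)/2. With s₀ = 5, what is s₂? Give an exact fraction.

5201/1020

s₁ = (5 + 26/5)/2 = 51/10.
s₂ = (51/10 + 26/(51/10))/2 = 5201/1020.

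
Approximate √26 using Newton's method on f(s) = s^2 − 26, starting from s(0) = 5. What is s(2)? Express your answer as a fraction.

f'(s) = 2s.
f(5) = −1, f'(5) = 10, so s(1) = 5 − (−1)/10 = 51/10.
f(51/10) = 1/100, f'(51/10) = 51/5, so s(2) = (51/10) − (1/100)/(51/5) = 5201/1020.

5201/1020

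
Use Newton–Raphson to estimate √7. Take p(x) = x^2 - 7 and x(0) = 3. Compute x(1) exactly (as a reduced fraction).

8/3

p'(x) = 2x.
p(3) = 2, p'(3) = 6, so x(1) = 3 - 2/6 = 8/3.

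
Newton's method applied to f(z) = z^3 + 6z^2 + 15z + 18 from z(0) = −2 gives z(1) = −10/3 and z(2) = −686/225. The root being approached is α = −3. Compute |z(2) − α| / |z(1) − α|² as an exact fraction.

z(1) − α = −10/3 − (−3) = −10/3 + 3 = −1/3, so |z(1) − α| = 1/3.
z(2) − α = −686/225 − (−3) = −686/225 + 3 = −11/225, so |z(2) − α| = 11/225.
|z(1) − α|² = 1/9.
Ratio = (11/225) / (1/9) = 11/25.

11/25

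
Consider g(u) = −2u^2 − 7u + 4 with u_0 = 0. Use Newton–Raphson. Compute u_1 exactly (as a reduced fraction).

g'(u) = −4u − 7.
g(0) = 4, g'(0) = −7, so u_1 = 0 − 4/(−7) = 4/7.

4/7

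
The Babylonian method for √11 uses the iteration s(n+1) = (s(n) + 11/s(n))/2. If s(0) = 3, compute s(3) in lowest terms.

79201/23880

s(1) = (3 + 11/3)/2 = 10/3.
s(2) = (10/3 + 11/(10/3))/2 = 199/60.
s(3) = (199/60 + 11/(199/60))/2 = 79201/23880.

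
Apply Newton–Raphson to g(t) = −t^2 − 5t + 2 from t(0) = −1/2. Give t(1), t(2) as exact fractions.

t(1) = 9/16, t(2) = 593/1568

g'(t) = −2t − 5.
g(−1/2) = 17/4, g'(−1/2) = −4, so t(1) = (−1/2) − (17/4)/(−4) = 9/16.
g(9/16) = −289/256, g'(9/16) = −49/8, so t(2) = (9/16) − (−289/256)/(−49/8) = 593/1568.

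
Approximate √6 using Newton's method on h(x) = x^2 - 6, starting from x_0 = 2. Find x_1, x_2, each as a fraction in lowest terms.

h'(x) = 2x.
h(2) = -2, h'(2) = 4, so x_1 = 2 - (-2)/4 = 5/2.
h(5/2) = 1/4, h'(5/2) = 5, so x_2 = (5/2) - (1/4)/5 = 49/20.

x_1 = 5/2, x_2 = 49/20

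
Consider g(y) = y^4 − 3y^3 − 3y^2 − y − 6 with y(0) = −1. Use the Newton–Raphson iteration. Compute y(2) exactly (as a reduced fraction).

g'(y) = 4y^3 − 9y^2 − 6y − 1.
g(−1) = −4, g'(−1) = −8, so y(1) = (−1) − (−4)/(−8) = −3/2.
g(−3/2) = 63/16, g'(−3/2) = −103/4, so y(2) = (−3/2) − (63/16)/(−103/4) = −555/412.

−555/412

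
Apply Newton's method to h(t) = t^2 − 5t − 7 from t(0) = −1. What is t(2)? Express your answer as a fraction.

−407/357

h'(t) = 2t − 5.
h(−1) = −1, h'(−1) = −7, so t(1) = (−1) − (−1)/(−7) = −8/7.
h(−8/7) = 1/49, h'(−8/7) = −51/7, so t(2) = (−8/7) − (1/49)/(−51/7) = −407/357.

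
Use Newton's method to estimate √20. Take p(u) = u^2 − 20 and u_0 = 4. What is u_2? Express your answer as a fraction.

161/36

p'(u) = 2u.
p(4) = −4, p'(4) = 8, so u_1 = 4 − (−4)/8 = 9/2.
p(9/2) = 1/4, p'(9/2) = 9, so u_2 = (9/2) − (1/4)/9 = 161/36.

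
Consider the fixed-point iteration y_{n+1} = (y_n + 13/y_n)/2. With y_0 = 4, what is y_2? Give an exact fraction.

y_1 = (4 + 13/4)/2 = 29/8.
y_2 = (29/8 + 13/(29/8))/2 = 1673/464.

1673/464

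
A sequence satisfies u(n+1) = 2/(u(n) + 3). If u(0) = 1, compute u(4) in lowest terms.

u(1) = 2/(1 + 3) = 1/2.
u(2) = 2/(1/2 + 3) = 4/7.
u(3) = 2/(4/7 + 3) = 14/25.
u(4) = 2/(14/25 + 3) = 50/89.

50/89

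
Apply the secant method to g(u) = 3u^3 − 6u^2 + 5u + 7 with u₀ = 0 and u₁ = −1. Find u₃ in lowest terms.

−7/11

g(0) = 7, g(−1) = −7. u₂ = (−1) − (−7)·((−1) − 0)/((−7) − 7) = −1/2.
g(−1) = −7, g(−1/2) = 21/8. u₃ = (−1/2) − (21/8)·((−1/2) − (−1))/((21/8) − (−7)) = −7/11.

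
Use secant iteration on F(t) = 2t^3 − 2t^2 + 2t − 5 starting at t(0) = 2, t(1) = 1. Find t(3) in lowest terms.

419/269

F(2) = 7, F(1) = −3. t(2) = 1 − (−3)·(1 − 2)/((−3) − 7) = 13/10.
F(1) = −3, F(13/10) = −693/500. t(3) = (13/10) − (−693/500)·((13/10) − 1)/((−693/500) − (−3)) = 419/269.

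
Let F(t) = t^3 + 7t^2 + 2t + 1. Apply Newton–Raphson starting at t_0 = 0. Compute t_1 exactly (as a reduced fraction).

F'(t) = 3t^2 + 14t + 2.
F(0) = 1, F'(0) = 2, so t_1 = 0 − 1/2 = −1/2.

−1/2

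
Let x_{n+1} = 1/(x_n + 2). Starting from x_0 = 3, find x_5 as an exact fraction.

x_1 = 1/(3 + 2) = 1/5.
x_2 = 1/(1/5 + 2) = 5/11.
x_3 = 1/(5/11 + 2) = 11/27.
x_4 = 1/(11/27 + 2) = 27/65.
x_5 = 1/(27/65 + 2) = 65/157.

65/157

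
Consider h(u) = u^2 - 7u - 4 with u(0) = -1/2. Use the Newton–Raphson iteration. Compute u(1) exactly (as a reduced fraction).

-17/32

h'(u) = 2u - 7.
h(-1/2) = -1/4, h'(-1/2) = -8, so u(1) = (-1/2) - (-1/4)/(-8) = -17/32.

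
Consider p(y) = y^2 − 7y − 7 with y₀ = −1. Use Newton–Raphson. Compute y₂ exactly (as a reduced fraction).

p'(y) = 2y − 7.
p(−1) = 1, p'(−1) = −9, so y₁ = (−1) − 1/(−9) = −8/9.
p(−8/9) = 1/81, p'(−8/9) = −79/9, so y₂ = (−8/9) − (1/81)/(−79/9) = −631/711.

−631/711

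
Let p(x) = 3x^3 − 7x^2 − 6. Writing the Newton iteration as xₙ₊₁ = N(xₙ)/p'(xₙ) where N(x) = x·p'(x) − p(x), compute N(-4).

−490

p'(x) = 9x^2 − 14x.
N(x) = x·p'(x) − p(x) = x·(9x^2 − 14x) − (3x^3 − 7x^2 − 6) = 6x^3 − 7x^2 + 6.
N(-4) = −490.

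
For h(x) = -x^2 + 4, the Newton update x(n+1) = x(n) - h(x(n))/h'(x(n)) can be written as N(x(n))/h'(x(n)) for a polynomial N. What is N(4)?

h'(x) = -2x.
N(x) = x·h'(x) - h(x) = x·(-2x) - (-x^2 + 4) = -x^2 - 4.
N(4) = -20.

-20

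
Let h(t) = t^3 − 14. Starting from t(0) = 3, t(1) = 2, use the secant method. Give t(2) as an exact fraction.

h(3) = 13, h(2) = −6. t(2) = 2 − (−6)·(2 − 3)/((−6) − 13) = 44/19.

44/19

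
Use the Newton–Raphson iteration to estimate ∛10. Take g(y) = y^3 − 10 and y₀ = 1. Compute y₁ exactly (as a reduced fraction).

g'(y) = 3y^2.
g(1) = −9, g'(1) = 3, so y₁ = 1 − (−9)/3 = 4.

4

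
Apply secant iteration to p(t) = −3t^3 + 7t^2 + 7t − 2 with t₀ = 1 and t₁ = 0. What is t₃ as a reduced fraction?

p(1) = 9, p(0) = −2. t₂ = 0 − (−2)·(0 − 1)/((−2) − 9) = 2/11.
p(0) = −2, p(2/11) = −684/1331. t₃ = (2/11) − (−684/1331)·((2/11) − 0)/((−684/1331) − (−2)) = 242/989.

242/989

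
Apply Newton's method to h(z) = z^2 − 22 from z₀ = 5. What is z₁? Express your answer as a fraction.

47/10

h'(z) = 2z.
h(5) = 3, h'(5) = 10, so z₁ = 5 − 3/10 = 47/10.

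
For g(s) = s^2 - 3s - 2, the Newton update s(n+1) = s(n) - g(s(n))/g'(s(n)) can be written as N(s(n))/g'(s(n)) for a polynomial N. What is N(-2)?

6

g'(s) = 2s - 3.
N(s) = s·g'(s) - g(s) = s·(2s - 3) - (s^2 - 3s - 2) = s^2 + 2.
N(-2) = 6.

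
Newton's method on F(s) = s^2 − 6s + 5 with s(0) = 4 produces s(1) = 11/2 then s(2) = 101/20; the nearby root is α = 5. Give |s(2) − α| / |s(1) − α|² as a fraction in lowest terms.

1/5

s(1) − α = 11/2 − 5 = 1/2, so |s(1) − α| = 1/2.
s(2) − α = 101/20 − 5 = 1/20, so |s(2) − α| = 1/20.
|s(1) − α|² = 1/4.
Ratio = (1/20) / (1/4) = 1/5.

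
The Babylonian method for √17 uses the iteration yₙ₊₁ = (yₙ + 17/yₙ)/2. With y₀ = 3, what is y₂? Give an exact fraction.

y₁ = (3 + 17/3)/2 = 13/3.
y₂ = (13/3 + 17/(13/3))/2 = 161/39.

161/39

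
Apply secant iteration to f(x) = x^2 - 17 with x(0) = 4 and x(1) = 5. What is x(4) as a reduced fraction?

6263/1519

f(4) = -1, f(5) = 8. x(2) = 5 - 8·(5 - 4)/(8 - (-1)) = 37/9.
f(5) = 8, f(37/9) = -8/81. x(3) = (37/9) - (-8/81)·((37/9) - 5)/((-8/81) - 8) = 169/41.
f(37/9) = -8/81, f(169/41) = -16/1681. x(4) = (169/41) - (-16/1681)·((169/41) - (37/9))/((-16/1681) - (-8/81)) = 6263/1519.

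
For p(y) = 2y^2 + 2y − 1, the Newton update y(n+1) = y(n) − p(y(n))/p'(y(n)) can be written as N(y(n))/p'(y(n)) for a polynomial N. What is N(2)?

9

p'(y) = 4y + 2.
N(y) = y·p'(y) − p(y) = y·(4y + 2) − (2y^2 + 2y − 1) = 2y^2 + 1.
N(2) = 9.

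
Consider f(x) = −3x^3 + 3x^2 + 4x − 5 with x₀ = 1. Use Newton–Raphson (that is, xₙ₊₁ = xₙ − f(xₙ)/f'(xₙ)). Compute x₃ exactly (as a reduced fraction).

f'(x) = −9x^2 + 6x + 4.
f(1) = −1, f'(1) = 1, so x₁ = 1 − (−1)/1 = 2.
f(2) = −9, f'(2) = −20, so x₂ = 2 − (−9)/(−20) = 31/20.
f(31/20) = −22113/8000, f'(31/20) = −3329/400, so x₃ = (31/20) − (−22113/8000)/(−3329/400) = 40543/33290.

40543/33290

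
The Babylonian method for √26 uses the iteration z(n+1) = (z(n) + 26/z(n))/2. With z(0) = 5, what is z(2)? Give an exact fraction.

z(1) = (5 + 26/5)/2 = 51/10.
z(2) = (51/10 + 26/(51/10))/2 = 5201/1020.

5201/1020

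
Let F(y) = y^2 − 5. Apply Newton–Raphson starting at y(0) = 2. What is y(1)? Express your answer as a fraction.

9/4

F'(y) = 2y.
F(2) = −1, F'(2) = 4, so y(1) = 2 − (−1)/4 = 9/4.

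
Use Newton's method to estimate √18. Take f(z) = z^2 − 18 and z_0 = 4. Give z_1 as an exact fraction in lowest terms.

17/4

f'(z) = 2z.
f(4) = −2, f'(4) = 8, so z_1 = 4 − (−2)/8 = 17/4.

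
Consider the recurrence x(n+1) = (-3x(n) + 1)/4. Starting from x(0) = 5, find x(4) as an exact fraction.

215/128

x(1) = (-3·5 + 1)/4 = -7/2.
x(2) = (-3·(-7/2) + 1)/4 = 23/8.
x(3) = (-3·(23/8) + 1)/4 = -61/32.
x(4) = (-3·(-61/32) + 1)/4 = 215/128.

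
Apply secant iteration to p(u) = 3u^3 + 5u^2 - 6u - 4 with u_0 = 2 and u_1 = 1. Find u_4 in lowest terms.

2168897/1913672

p(2) = 28, p(1) = -2. u_2 = 1 - (-2)·(1 - 2)/((-2) - 28) = 16/15.
p(1) = -2, p(16/15) = -1204/1125. u_3 = (16/15) - (-1204/1125)·((16/15) - 1)/((-1204/1125) - (-2)) = 598/523.
p(16/15) = -1204/1125, p(598/523) = 23031316/143055667. u_4 = (598/523) - (23031316/143055667)·((598/523) - (16/15))/((23031316/143055667) - (-1204/1125)) = 2168897/1913672.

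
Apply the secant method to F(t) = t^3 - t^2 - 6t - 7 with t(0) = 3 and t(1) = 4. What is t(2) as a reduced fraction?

79/24

F(3) = -7, F(4) = 17. t(2) = 4 - 17·(4 - 3)/(17 - (-7)) = 79/24.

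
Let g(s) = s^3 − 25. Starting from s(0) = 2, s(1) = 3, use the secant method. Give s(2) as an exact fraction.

55/19

g(2) = −17, g(3) = 2. s(2) = 3 − 2·(3 − 2)/(2 − (−17)) = 55/19.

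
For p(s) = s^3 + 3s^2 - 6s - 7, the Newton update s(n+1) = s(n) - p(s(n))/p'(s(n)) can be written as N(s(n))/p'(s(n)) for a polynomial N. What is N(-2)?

p'(s) = 3s^2 + 6s - 6.
N(s) = s·p'(s) - p(s) = s·(3s^2 + 6s - 6) - (s^3 + 3s^2 - 6s - 7) = 2s^3 + 3s^2 + 7.
N(-2) = 3.

3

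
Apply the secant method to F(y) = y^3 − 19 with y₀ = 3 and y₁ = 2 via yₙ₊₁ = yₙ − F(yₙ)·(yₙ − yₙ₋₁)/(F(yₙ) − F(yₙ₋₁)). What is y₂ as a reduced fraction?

49/19

F(3) = 8, F(2) = −11. y₂ = 2 − (−11)·(2 − 3)/((−11) − 8) = 49/19.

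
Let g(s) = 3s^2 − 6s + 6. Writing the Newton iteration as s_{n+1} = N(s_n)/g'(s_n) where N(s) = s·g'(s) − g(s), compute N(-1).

−3

g'(s) = 6s − 6.
N(s) = s·g'(s) − g(s) = s·(6s − 6) − (3s^2 − 6s + 6) = 3s^2 − 6.
N(-1) = −3.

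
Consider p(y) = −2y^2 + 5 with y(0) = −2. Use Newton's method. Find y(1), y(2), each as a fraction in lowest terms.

y(1) = −13/8, y(2) = −329/208

p'(y) = −4y.
p(−2) = −3, p'(−2) = 8, so y(1) = (−2) − (−3)/8 = −13/8.
p(−13/8) = −9/32, p'(−13/8) = 13/2, so y(2) = (−13/8) − (−9/32)/(13/2) = −329/208.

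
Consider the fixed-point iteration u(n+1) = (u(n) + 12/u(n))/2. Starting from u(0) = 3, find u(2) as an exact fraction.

97/28

u(1) = (3 + 12/3)/2 = 7/2.
u(2) = (7/2 + 12/(7/2))/2 = 97/28.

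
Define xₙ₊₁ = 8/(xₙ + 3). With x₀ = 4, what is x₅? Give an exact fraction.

5288/3127

x₁ = 8/(4 + 3) = 8/7.
x₂ = 8/(8/7 + 3) = 56/29.
x₃ = 8/(56/29 + 3) = 232/143.
x₄ = 8/(232/143 + 3) = 1144/661.
x₅ = 8/(1144/661 + 3) = 5288/3127.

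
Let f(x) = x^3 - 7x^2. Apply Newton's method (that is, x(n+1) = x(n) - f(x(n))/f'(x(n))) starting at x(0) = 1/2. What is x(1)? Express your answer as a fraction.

6/25

f'(x) = 3x^2 - 14x.
f(1/2) = -13/8, f'(1/2) = -25/4, so x(1) = (1/2) - (-13/8)/(-25/4) = 6/25.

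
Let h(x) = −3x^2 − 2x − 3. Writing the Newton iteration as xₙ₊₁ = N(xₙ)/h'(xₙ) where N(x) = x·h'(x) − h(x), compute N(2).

h'(x) = −6x − 2.
N(x) = x·h'(x) − h(x) = x·(−6x − 2) − (−3x^2 − 2x − 3) = −3x^2 + 3.
N(2) = −9.

−9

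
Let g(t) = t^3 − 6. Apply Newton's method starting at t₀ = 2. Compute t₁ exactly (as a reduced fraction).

g'(t) = 3t^2.
g(2) = 2, g'(2) = 12, so t₁ = 2 − 2/12 = 11/6.

11/6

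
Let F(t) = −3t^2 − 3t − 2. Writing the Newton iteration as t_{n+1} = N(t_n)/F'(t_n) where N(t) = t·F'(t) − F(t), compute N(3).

−25

F'(t) = −6t − 3.
N(t) = t·F'(t) − F(t) = t·(−6t − 3) − (−3t^2 − 3t − 2) = −3t^2 + 2.
N(3) = −25.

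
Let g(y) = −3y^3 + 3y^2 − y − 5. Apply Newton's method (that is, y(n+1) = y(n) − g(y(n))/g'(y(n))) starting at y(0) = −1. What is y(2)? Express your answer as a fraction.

−2897/3364

g'(y) = −9y^2 + 6y − 1.
g(−1) = 2, g'(−1) = −16, so y(1) = (−1) − 2/(−16) = −7/8.
g(−7/8) = 93/512, g'(−7/8) = −841/64, so y(2) = (−7/8) − (93/512)/(−841/64) = −2897/3364.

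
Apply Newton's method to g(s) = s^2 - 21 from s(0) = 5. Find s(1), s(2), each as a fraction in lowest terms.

s(1) = 23/5, s(2) = 527/115

g'(s) = 2s.
g(5) = 4, g'(5) = 10, so s(1) = 5 - 4/10 = 23/5.
g(23/5) = 4/25, g'(23/5) = 46/5, so s(2) = (23/5) - (4/25)/(46/5) = 527/115.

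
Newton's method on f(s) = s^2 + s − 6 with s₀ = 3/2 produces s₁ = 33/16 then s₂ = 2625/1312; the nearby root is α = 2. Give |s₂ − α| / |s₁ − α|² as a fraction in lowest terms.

8/41

s₁ − α = 33/16 − 2 = 1/16, so |s₁ − α| = 1/16.
s₂ − α = 2625/1312 − 2 = 1/1312, so |s₂ − α| = 1/1312.
|s₁ − α|² = 1/256.
Ratio = (1/1312) / (1/256) = 8/41.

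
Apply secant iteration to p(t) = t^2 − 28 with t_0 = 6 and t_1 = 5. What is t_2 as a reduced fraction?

58/11

p(6) = 8, p(5) = −3. t_2 = 5 − (−3)·(5 − 6)/((−3) − 8) = 58/11.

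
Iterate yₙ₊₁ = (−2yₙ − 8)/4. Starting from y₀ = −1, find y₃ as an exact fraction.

−11/8

y₁ = (−2·(−1) − 8)/4 = −3/2.
y₂ = (−2·(−3/2) − 8)/4 = −5/4.
y₃ = (−2·(−5/4) − 8)/4 = −11/8.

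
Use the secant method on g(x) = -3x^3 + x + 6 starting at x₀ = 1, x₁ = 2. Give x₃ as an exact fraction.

g(1) = 4, g(2) = -16. x₂ = 2 - (-16)·(2 - 1)/((-16) - 4) = 6/5.
g(2) = -16, g(6/5) = 252/125. x₃ = (6/5) - (252/125)·((6/5) - 2)/((252/125) - (-16)) = 726/563.

726/563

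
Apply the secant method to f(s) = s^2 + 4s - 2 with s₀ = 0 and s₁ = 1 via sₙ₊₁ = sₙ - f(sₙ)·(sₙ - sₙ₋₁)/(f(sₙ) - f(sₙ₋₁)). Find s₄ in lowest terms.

f(0) = -2, f(1) = 3. s₂ = 1 - 3·(1 - 0)/(3 - (-2)) = 2/5.
f(1) = 3, f(2/5) = -6/25. s₃ = (2/5) - (-6/25)·((2/5) - 1)/((-6/25) - 3) = 4/9.
f(2/5) = -6/25, f(4/9) = -2/81. s₄ = (4/9) - (-2/81)·((4/9) - (2/5))/((-2/81) - (-6/25)) = 49/109.

49/109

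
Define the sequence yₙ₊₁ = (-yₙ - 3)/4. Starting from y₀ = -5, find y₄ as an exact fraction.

-79/128

y₁ = (-(-5) - 3)/4 = 1/2.
y₂ = (-(1/2) - 3)/4 = -7/8.
y₃ = (-(-7/8) - 3)/4 = -17/32.
y₄ = (-(-17/32) - 3)/4 = -79/128.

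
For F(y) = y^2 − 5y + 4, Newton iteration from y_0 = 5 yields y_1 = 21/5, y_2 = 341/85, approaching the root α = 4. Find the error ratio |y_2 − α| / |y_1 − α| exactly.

1/17

y_1 − α = 21/5 − 4 = 1/5, so |y_1 − α| = 1/5.
y_2 − α = 341/85 − 4 = 1/85, so |y_2 − α| = 1/85.
Ratio = (1/85) / (1/5) = 1/17.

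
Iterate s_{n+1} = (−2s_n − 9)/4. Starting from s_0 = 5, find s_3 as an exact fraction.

−37/16

s_1 = (−2·5 − 9)/4 = −19/4.
s_2 = (−2·(−19/4) − 9)/4 = 1/8.
s_3 = (−2·(1/8) − 9)/4 = −37/16.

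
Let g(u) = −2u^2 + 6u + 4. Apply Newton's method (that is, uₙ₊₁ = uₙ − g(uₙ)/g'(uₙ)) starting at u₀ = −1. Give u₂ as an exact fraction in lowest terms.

−59/105

g'(u) = −4u + 6.
g(−1) = −4, g'(−1) = 10, so u₁ = (−1) − (−4)/10 = −3/5.
g(−3/5) = −8/25, g'(−3/5) = 42/5, so u₂ = (−3/5) − (−8/25)/(42/5) = −59/105.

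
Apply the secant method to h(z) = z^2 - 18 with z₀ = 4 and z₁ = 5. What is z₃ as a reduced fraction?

h(4) = -2, h(5) = 7. z₂ = 5 - 7·(5 - 4)/(7 - (-2)) = 38/9.
h(5) = 7, h(38/9) = -14/81. z₃ = (38/9) - (-14/81)·((38/9) - 5)/((-14/81) - 7) = 352/83.

352/83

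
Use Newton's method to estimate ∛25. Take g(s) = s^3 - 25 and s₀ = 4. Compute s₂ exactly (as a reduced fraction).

183851/62424

g'(s) = 3s^2.
g(4) = 39, g'(4) = 48, so s₁ = 4 - 39/48 = 51/16.
g(51/16) = 30251/4096, g'(51/16) = 7803/256, so s₂ = (51/16) - (30251/4096)/(7803/256) = 183851/62424.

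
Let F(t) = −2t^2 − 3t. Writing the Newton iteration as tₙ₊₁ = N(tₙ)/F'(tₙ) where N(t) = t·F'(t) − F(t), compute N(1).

F'(t) = −4t − 3.
N(t) = t·F'(t) − F(t) = t·(−4t − 3) − (−2t^2 − 3t) = −2t^2.
N(1) = −2.

−2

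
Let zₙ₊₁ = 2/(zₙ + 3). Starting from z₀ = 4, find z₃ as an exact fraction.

z₁ = 2/(4 + 3) = 2/7.
z₂ = 2/(2/7 + 3) = 14/23.
z₃ = 2/(14/23 + 3) = 46/83.

46/83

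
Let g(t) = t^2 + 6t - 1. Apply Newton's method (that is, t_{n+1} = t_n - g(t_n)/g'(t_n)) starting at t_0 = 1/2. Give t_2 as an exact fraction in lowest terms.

809/4984

g'(t) = 2t + 6.
g(1/2) = 9/4, g'(1/2) = 7, so t_1 = (1/2) - (9/4)/7 = 5/28.
g(5/28) = 81/784, g'(5/28) = 89/14, so t_2 = (5/28) - (81/784)/(89/14) = 809/4984.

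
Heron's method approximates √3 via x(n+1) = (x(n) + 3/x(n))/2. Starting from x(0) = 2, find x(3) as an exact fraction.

18817/10864

x(1) = (2 + 3/2)/2 = 7/4.
x(2) = (7/4 + 3/(7/4))/2 = 97/56.
x(3) = (97/56 + 3/(97/56))/2 = 18817/10864.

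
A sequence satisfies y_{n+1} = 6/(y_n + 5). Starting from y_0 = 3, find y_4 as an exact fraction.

834/833

y_1 = 6/(3 + 5) = 3/4.
y_2 = 6/(3/4 + 5) = 24/23.
y_3 = 6/(24/23 + 5) = 138/139.
y_4 = 6/(138/139 + 5) = 834/833.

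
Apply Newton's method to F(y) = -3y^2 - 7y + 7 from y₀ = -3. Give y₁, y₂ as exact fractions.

F'(y) = -6y - 7.
F(-3) = 1, F'(-3) = 11, so y₁ = (-3) - 1/11 = -34/11.
F(-34/11) = -3/121, F'(-34/11) = 127/11, so y₂ = (-34/11) - (-3/121)/(127/11) = -4315/1397.

y₁ = -34/11, y₂ = -4315/1397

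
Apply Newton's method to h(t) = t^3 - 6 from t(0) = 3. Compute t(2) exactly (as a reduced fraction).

10187/5400

h'(t) = 3t^2.
h(3) = 21, h'(3) = 27, so t(1) = 3 - 21/27 = 20/9.
h(20/9) = 3626/729, h'(20/9) = 400/27, so t(2) = (20/9) - (3626/729)/(400/27) = 10187/5400.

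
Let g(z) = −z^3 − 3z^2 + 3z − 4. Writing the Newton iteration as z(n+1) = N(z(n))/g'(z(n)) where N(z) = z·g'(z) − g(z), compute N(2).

g'(z) = −3z^2 − 6z + 3.
N(z) = z·g'(z) − g(z) = z·(−3z^2 − 6z + 3) − (−z^3 − 3z^2 + 3z − 4) = −2z^3 − 3z^2 + 4.
N(2) = −24.

−24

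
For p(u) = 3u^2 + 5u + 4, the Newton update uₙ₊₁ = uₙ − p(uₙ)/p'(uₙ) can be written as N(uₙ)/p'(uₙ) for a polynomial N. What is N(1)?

−1

p'(u) = 6u + 5.
N(u) = u·p'(u) − p(u) = u·(6u + 5) − (3u^2 + 5u + 4) = 3u^2 − 4.
N(1) = −1.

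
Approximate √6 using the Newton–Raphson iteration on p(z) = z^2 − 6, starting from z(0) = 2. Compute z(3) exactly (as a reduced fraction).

4801/1960

p'(z) = 2z.
p(2) = −2, p'(2) = 4, so z(1) = 2 − (−2)/4 = 5/2.
p(5/2) = 1/4, p'(5/2) = 5, so z(2) = (5/2) − (1/4)/5 = 49/20.
p(49/20) = 1/400, p'(49/20) = 49/10, so z(3) = (49/20) − (1/400)/(49/10) = 4801/1960.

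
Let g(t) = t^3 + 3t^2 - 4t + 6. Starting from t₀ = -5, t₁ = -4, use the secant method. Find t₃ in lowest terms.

-389/91

g(-5) = -24, g(-4) = 6. t₂ = (-4) - 6·((-4) - (-5))/(6 - (-24)) = -21/5.
g(-4) = 6, g(-21/5) = 204/125. t₃ = (-21/5) - (204/125)·((-21/5) - (-4))/((204/125) - 6) = -389/91.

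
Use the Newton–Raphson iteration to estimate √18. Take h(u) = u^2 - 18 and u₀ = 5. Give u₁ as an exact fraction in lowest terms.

43/10

h'(u) = 2u.
h(5) = 7, h'(5) = 10, so u₁ = 5 - 7/10 = 43/10.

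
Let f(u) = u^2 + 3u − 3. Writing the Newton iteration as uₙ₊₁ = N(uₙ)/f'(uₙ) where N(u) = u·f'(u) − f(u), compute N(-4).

f'(u) = 2u + 3.
N(u) = u·f'(u) − f(u) = u·(2u + 3) − (u^2 + 3u − 3) = u^2 + 3.
N(-4) = 19.

19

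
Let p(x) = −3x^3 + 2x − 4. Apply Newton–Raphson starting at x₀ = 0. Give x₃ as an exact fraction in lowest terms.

22118/32113

p'(x) = −9x^2 + 2.
p(0) = −4, p'(0) = 2, so x₁ = 0 − (−4)/2 = 2.
p(2) = −24, p'(2) = −34, so x₂ = 2 − (−24)/(−34) = 22/17.
p(22/17) = −38880/4913, p'(22/17) = −3778/289, so x₃ = (22/17) − (−38880/4913)/(−3778/289) = 22118/32113.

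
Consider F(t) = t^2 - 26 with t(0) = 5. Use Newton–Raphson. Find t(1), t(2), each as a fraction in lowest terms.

F'(t) = 2t.
F(5) = -1, F'(5) = 10, so t(1) = 5 - (-1)/10 = 51/10.
F(51/10) = 1/100, F'(51/10) = 51/5, so t(2) = (51/10) - (1/100)/(51/5) = 5201/1020.

t(1) = 51/10, t(2) = 5201/1020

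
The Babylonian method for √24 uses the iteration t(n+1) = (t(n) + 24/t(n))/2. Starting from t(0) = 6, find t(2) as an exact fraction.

49/10

t(1) = (6 + 24/6)/2 = 5.
t(2) = (5 + 24/5)/2 = 49/10.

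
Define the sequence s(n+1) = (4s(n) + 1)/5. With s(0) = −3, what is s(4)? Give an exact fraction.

−399/625

s(1) = (4·(−3) + 1)/5 = −11/5.
s(2) = (4·(−11/5) + 1)/5 = −39/25.
s(3) = (4·(−39/25) + 1)/5 = −131/125.
s(4) = (4·(−131/125) + 1)/5 = −399/625.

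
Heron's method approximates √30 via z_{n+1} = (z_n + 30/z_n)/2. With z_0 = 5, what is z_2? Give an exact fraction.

z_1 = (5 + 30/5)/2 = 11/2.
z_2 = (11/2 + 30/(11/2))/2 = 241/44.

241/44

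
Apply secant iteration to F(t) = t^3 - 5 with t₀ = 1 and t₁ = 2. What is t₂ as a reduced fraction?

F(1) = -4, F(2) = 3. t₂ = 2 - 3·(2 - 1)/(3 - (-4)) = 11/7.

11/7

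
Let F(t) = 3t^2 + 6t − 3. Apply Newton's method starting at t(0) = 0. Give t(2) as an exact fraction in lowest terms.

F'(t) = 6t + 6.
F(0) = −3, F'(0) = 6, so t(1) = 0 − (−3)/6 = 1/2.
F(1/2) = 3/4, F'(1/2) = 9, so t(2) = (1/2) − (3/4)/9 = 5/12.

5/12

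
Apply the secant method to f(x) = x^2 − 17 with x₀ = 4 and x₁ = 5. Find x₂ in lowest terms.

37/9

f(4) = −1, f(5) = 8. x₂ = 5 − 8·(5 − 4)/(8 − (−1)) = 37/9.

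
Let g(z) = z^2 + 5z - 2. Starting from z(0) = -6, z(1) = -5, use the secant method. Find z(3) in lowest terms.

-43/8

g(-6) = 4, g(-5) = -2. z(2) = (-5) - (-2)·((-5) - (-6))/((-2) - 4) = -16/3.
g(-5) = -2, g(-16/3) = -2/9. z(3) = (-16/3) - (-2/9)·((-16/3) - (-5))/((-2/9) - (-2)) = -43/8.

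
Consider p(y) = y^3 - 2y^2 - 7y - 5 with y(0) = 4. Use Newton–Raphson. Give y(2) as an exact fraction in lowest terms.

p'(y) = 3y^2 - 4y - 7.
p(4) = -1, p'(4) = 25, so y(1) = 4 - (-1)/25 = 101/25.
p(101/25) = 251/15625, p'(101/25) = 16128/625, so y(2) = (101/25) - (251/15625)/(16128/625) = 1628677/403200.

1628677/403200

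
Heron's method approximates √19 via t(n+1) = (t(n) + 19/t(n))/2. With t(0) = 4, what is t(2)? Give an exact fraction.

2441/560

t(1) = (4 + 19/4)/2 = 35/8.
t(2) = (35/8 + 19/(35/8))/2 = 2441/560.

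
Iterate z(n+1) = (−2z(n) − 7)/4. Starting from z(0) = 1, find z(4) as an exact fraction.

z(1) = (−2·1 − 7)/4 = −9/4.
z(2) = (−2·(−9/4) − 7)/4 = −5/8.
z(3) = (−2·(−5/8) − 7)/4 = −23/16.
z(4) = (−2·(−23/16) − 7)/4 = −33/32.

−33/32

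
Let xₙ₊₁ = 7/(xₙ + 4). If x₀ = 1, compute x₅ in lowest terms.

5327/4045

x₁ = 7/(1 + 4) = 7/5.
x₂ = 7/(7/5 + 4) = 35/27.
x₃ = 7/(35/27 + 4) = 189/143.
x₄ = 7/(189/143 + 4) = 1001/761.
x₅ = 7/(1001/761 + 4) = 5327/4045.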